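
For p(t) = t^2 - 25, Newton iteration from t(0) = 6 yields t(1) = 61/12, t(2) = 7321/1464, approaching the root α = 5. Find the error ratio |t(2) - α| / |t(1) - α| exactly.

1/122

t(1) - α = 61/12 - 5 = 1/12, so |t(1) - α| = 1/12.
t(2) - α = 7321/1464 - 5 = 1/1464, so |t(2) - α| = 1/1464.
Ratio = (1/1464) / (1/12) = 1/122.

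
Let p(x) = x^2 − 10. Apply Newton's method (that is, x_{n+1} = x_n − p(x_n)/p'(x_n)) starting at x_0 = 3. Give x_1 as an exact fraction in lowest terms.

19/6

p'(x) = 2x.
p(3) = −1, p'(3) = 6, so x_1 = 3 − (−1)/6 = 19/6.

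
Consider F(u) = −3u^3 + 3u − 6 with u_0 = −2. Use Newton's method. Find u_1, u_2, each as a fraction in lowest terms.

u_1 = −18/11, u_2 = −14326/9361

F'(u) = −9u^2 + 3.
F(−2) = 12, F'(−2) = −33, so u_1 = (−2) − 12/(−33) = −18/11.
F(−18/11) = 2976/1331, F'(−18/11) = −2553/121, so u_2 = (−18/11) − (2976/1331)/(−2553/121) = −14326/9361.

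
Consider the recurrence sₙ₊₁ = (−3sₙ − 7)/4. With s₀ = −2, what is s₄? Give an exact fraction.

s₁ = (−3·(−2) − 7)/4 = −1/4.
s₂ = (−3·(−1/4) − 7)/4 = −25/16.
s₃ = (−3·(−25/16) − 7)/4 = −37/64.
s₄ = (−3·(−37/64) − 7)/4 = −337/256.

−337/256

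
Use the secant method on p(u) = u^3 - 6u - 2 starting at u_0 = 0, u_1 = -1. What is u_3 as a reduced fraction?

-12/37

p(0) = -2, p(-1) = 3. u_2 = (-1) - 3·((-1) - 0)/(3 - (-2)) = -2/5.
p(-1) = 3, p(-2/5) = 42/125. u_3 = (-2/5) - (42/125)·((-2/5) - (-1))/((42/125) - 3) = -12/37.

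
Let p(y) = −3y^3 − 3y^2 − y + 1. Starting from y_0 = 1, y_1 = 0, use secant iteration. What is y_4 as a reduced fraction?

p(1) = −6, p(0) = 1. y_2 = 0 − 1·(0 − 1)/(1 − (−6)) = 1/7.
p(0) = 1, p(1/7) = 270/343. y_3 = (1/7) − (270/343)·((1/7) − 0)/((270/343) − 1) = 49/73.
p(1/7) = 270/343, p(49/73) = −750870/389017. y_4 = (49/73) − (−750870/389017)·((49/73) − (1/7))/((−750870/389017) − (270/343)) = 39739/134290.

39739/134290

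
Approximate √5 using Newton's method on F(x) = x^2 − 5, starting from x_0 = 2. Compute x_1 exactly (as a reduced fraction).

9/4

F'(x) = 2x.
F(2) = −1, F'(2) = 4, so x_1 = 2 − (−1)/4 = 9/4.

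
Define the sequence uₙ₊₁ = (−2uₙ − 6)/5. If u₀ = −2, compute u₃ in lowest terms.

−98/125

u₁ = (−2·(−2) − 6)/5 = −2/5.
u₂ = (−2·(−2/5) − 6)/5 = −26/25.
u₃ = (−2·(−26/25) − 6)/5 = −98/125.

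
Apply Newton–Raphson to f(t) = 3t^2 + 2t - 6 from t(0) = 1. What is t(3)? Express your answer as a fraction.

f'(t) = 6t + 2.
f(1) = -1, f'(1) = 8, so t(1) = 1 - (-1)/8 = 9/8.
f(9/8) = 3/64, f'(9/8) = 35/4, so t(2) = (9/8) - (3/64)/(35/4) = 627/560.
f(627/560) = 27/313600, f'(627/560) = 2441/280, so t(3) = (627/560) - (27/313600)/(2441/280) = 3060987/2733920.

3060987/2733920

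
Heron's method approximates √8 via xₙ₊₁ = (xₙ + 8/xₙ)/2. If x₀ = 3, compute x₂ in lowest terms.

x₁ = (3 + 8/3)/2 = 17/6.
x₂ = (17/6 + 8/(17/6))/2 = 577/204.

577/204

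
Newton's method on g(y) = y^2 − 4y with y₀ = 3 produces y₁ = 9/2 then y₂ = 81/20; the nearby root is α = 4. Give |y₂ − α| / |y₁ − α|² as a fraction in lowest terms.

1/5

y₁ − α = 9/2 − 4 = 1/2, so |y₁ − α| = 1/2.
y₂ − α = 81/20 − 4 = 1/20, so |y₂ − α| = 1/20.
|y₁ − α|² = 1/4.
Ratio = (1/20) / (1/4) = 1/5.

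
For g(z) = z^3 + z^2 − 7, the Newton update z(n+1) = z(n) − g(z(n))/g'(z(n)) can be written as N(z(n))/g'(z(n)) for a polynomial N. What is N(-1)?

g'(z) = 3z^2 + 2z.
N(z) = z·g'(z) − g(z) = z·(3z^2 + 2z) − (z^3 + z^2 − 7) = 2z^3 + z^2 + 7.
N(-1) = 6.

6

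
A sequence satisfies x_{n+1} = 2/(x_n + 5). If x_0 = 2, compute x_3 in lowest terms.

74/199

x_1 = 2/(2 + 5) = 2/7.
x_2 = 2/(2/7 + 5) = 14/37.
x_3 = 2/(14/37 + 5) = 74/199.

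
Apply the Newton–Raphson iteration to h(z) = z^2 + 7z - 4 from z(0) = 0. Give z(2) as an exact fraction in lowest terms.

h'(z) = 2z + 7.
h(0) = -4, h'(0) = 7, so z(1) = 0 - (-4)/7 = 4/7.
h(4/7) = 16/49, h'(4/7) = 57/7, so z(2) = (4/7) - (16/49)/(57/7) = 212/399.

212/399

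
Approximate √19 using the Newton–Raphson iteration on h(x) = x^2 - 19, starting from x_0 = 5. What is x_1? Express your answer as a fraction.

h'(x) = 2x.
h(5) = 6, h'(5) = 10, so x_1 = 5 - 6/10 = 22/5.

22/5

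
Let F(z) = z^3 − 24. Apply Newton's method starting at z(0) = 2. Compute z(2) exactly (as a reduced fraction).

F'(z) = 3z^2.
F(2) = −16, F'(2) = 12, so z(1) = 2 − (−16)/12 = 10/3.
F(10/3) = 352/27, F'(10/3) = 100/3, so z(2) = (10/3) − (352/27)/(100/3) = 662/225.

662/225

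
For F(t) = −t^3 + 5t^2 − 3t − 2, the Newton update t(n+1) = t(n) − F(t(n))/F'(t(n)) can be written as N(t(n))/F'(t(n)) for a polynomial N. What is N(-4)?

F'(t) = −3t^2 + 10t − 3.
N(t) = t·F'(t) − F(t) = t·(−3t^2 + 10t − 3) − (−t^3 + 5t^2 − 3t − 2) = −2t^3 + 5t^2 + 2.
N(-4) = 210.

210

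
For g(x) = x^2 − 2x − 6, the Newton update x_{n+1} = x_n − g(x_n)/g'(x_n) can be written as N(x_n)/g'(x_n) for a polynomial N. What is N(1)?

g'(x) = 2x − 2.
N(x) = x·g'(x) − g(x) = x·(2x − 2) − (x^2 − 2x − 6) = x^2 + 6.
N(1) = 7.

7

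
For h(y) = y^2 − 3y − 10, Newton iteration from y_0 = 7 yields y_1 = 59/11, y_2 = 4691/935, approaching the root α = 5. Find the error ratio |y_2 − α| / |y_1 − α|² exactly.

11/85

y_1 − α = 59/11 − 5 = 4/11, so |y_1 − α| = 4/11.
y_2 − α = 4691/935 − 5 = 16/935, so |y_2 − α| = 16/935.
|y_1 − α|² = 16/121.
Ratio = (16/935) / (16/121) = 11/85.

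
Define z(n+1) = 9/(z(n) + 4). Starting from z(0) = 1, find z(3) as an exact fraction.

z(1) = 9/(1 + 4) = 9/5.
z(2) = 9/(9/5 + 4) = 45/29.
z(3) = 9/(45/29 + 4) = 261/161.

261/161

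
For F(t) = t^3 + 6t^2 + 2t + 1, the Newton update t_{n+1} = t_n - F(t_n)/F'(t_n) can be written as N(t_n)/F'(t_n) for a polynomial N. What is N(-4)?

F'(t) = 3t^2 + 12t + 2.
N(t) = t·F'(t) - F(t) = t·(3t^2 + 12t + 2) - (t^3 + 6t^2 + 2t + 1) = 2t^3 + 6t^2 - 1.
N(-4) = -33.

-33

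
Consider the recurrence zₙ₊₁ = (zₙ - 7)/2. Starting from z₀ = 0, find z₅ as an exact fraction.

-217/32

z₁ = (0 - 7)/2 = -7/2.
z₂ = ((-7/2) - 7)/2 = -21/4.
z₃ = ((-21/4) - 7)/2 = -49/8.
z₄ = ((-49/8) - 7)/2 = -105/16.
z₅ = ((-105/16) - 7)/2 = -217/32.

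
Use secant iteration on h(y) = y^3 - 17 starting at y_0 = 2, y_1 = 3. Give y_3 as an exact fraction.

20801/8137

h(2) = -9, h(3) = 10. y_2 = 3 - 10·(3 - 2)/(10 - (-9)) = 47/19.
h(3) = 10, h(47/19) = -12780/6859. y_3 = (47/19) - (-12780/6859)·((47/19) - 3)/((-12780/6859) - 10) = 20801/8137.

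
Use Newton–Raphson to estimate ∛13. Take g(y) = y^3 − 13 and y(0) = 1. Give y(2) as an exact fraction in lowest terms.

g'(y) = 3y^2.
g(1) = −12, g'(1) = 3, so y(1) = 1 − (−12)/3 = 5.
g(5) = 112, g'(5) = 75, so y(2) = 5 − 112/75 = 263/75.

263/75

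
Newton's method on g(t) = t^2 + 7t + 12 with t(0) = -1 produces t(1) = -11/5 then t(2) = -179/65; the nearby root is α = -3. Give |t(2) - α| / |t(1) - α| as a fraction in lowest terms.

t(1) - α = -11/5 - (-3) = -11/5 + 3 = 4/5, so |t(1) - α| = 4/5.
t(2) - α = -179/65 - (-3) = -179/65 + 3 = 16/65, so |t(2) - α| = 16/65.
Ratio = (16/65) / (4/5) = 4/13.

4/13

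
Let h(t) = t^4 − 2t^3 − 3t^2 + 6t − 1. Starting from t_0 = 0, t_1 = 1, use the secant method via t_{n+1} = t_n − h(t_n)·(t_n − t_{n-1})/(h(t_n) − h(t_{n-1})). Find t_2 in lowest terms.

h(0) = −1, h(1) = 1. t_2 = 1 − 1·(1 − 0)/(1 − (−1)) = 1/2.

1/2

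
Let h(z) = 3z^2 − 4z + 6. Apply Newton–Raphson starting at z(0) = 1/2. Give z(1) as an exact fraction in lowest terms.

h'(z) = 6z − 4.
h(1/2) = 19/4, h'(1/2) = −1, so z(1) = (1/2) − (19/4)/(−1) = 21/4.

21/4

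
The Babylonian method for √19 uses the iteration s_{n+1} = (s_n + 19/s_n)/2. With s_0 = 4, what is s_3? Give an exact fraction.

s_1 = (4 + 19/4)/2 = 35/8.
s_2 = (35/8 + 19/(35/8))/2 = 2441/560.
s_3 = (2441/560 + 19/(2441/560))/2 = 11916881/2733920.

11916881/2733920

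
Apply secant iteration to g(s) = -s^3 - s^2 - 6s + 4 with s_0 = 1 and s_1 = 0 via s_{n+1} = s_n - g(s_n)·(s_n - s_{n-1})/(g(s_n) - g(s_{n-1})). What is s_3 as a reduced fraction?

g(1) = -4, g(0) = 4. s_2 = 0 - 4·(0 - 1)/(4 - (-4)) = 1/2.
g(0) = 4, g(1/2) = 5/8. s_3 = (1/2) - (5/8)·((1/2) - 0)/((5/8) - 4) = 16/27.

16/27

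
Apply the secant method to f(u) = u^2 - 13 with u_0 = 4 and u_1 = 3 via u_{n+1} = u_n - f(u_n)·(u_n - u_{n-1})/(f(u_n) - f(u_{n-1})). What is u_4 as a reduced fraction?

f(4) = 3, f(3) = -4. u_2 = 3 - (-4)·(3 - 4)/((-4) - 3) = 25/7.
f(3) = -4, f(25/7) = -12/49. u_3 = (25/7) - (-12/49)·((25/7) - 3)/((-12/49) - (-4)) = 83/23.
f(25/7) = -12/49, f(83/23) = 12/529. u_4 = (83/23) - (12/529)·((83/23) - (25/7))/((12/529) - (-12/49)) = 1042/289.

1042/289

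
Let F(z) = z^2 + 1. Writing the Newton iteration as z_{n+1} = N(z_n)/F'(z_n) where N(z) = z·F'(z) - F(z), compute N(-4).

15

F'(z) = 2z.
N(z) = z·F'(z) - F(z) = z·(2z) - (z^2 + 1) = z^2 - 1.
N(-4) = 15.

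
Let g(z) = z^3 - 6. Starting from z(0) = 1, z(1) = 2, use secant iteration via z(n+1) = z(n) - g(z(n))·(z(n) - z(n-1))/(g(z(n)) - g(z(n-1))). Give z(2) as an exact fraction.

g(1) = -5, g(2) = 2. z(2) = 2 - 2·(2 - 1)/(2 - (-5)) = 12/7.

12/7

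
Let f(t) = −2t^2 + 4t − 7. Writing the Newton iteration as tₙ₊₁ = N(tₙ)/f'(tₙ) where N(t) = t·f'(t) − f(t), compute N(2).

−1

f'(t) = −4t + 4.
N(t) = t·f'(t) − f(t) = t·(−4t + 4) − (−2t^2 + 4t − 7) = −2t^2 + 7.
N(2) = −1.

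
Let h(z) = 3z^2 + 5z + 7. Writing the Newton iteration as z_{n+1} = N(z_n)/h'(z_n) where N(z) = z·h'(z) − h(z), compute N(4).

41

h'(z) = 6z + 5.
N(z) = z·h'(z) − h(z) = z·(6z + 5) − (3z^2 + 5z + 7) = 3z^2 − 7.
N(4) = 41.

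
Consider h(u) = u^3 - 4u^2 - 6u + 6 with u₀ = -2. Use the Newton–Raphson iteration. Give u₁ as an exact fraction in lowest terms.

h'(u) = 3u^2 - 8u - 6.
h(-2) = -6, h'(-2) = 22, so u₁ = (-2) - (-6)/22 = -19/11.

-19/11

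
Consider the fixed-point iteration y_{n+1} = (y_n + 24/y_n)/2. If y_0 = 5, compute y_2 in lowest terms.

4801/980

y_1 = (5 + 24/5)/2 = 49/10.
y_2 = (49/10 + 24/(49/10))/2 = 4801/980.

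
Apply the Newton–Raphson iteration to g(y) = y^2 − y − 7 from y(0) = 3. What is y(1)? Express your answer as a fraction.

16/5

g'(y) = 2y − 1.
g(3) = −1, g'(3) = 5, so y(1) = 3 − (−1)/5 = 16/5.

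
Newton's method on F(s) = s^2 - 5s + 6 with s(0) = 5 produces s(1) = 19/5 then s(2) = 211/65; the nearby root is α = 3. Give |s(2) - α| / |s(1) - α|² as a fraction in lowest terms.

5/13

s(1) - α = 19/5 - 3 = 4/5, so |s(1) - α| = 4/5.
s(2) - α = 211/65 - 3 = 16/65, so |s(2) - α| = 16/65.
|s(1) - α|² = 16/25.
Ratio = (16/65) / (16/25) = 5/13.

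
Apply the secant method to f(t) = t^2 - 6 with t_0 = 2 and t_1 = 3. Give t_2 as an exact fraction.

12/5

f(2) = -2, f(3) = 3. t_2 = 3 - 3·(3 - 2)/(3 - (-2)) = 12/5.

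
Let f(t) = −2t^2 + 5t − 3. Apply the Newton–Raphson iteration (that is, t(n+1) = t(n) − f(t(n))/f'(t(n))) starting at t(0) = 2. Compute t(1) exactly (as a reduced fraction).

5/3

f'(t) = −4t + 5.
f(2) = −1, f'(2) = −3, so t(1) = 2 − (−1)/(−3) = 5/3.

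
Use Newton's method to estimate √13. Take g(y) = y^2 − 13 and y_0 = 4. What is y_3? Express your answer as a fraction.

5597777/1552544

g'(y) = 2y.
g(4) = 3, g'(4) = 8, so y_1 = 4 − 3/8 = 29/8.
g(29/8) = 9/64, g'(29/8) = 29/4, so y_2 = (29/8) − (9/64)/(29/4) = 1673/464.
g(1673/464) = 81/215296, g'(1673/464) = 1673/232, so y_3 = (1673/464) − (81/215296)/(1673/232) = 5597777/1552544.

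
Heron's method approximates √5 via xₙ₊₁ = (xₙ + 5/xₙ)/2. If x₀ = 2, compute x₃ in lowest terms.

51841/23184

x₁ = (2 + 5/2)/2 = 9/4.
x₂ = (9/4 + 5/(9/4))/2 = 161/72.
x₃ = (161/72 + 5/(161/72))/2 = 51841/23184.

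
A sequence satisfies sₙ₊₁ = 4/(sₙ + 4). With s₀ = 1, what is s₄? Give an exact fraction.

29/35

s₁ = 4/(1 + 4) = 4/5.
s₂ = 4/(4/5 + 4) = 5/6.
s₃ = 4/(5/6 + 4) = 24/29.
s₄ = 4/(24/29 + 4) = 29/35.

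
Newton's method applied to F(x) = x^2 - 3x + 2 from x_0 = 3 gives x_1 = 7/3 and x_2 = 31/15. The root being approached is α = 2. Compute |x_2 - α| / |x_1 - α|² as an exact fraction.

3/5

x_1 - α = 7/3 - 2 = 1/3, so |x_1 - α| = 1/3.
x_2 - α = 31/15 - 2 = 1/15, so |x_2 - α| = 1/15.
|x_1 - α|² = 1/9.
Ratio = (1/15) / (1/9) = 3/5.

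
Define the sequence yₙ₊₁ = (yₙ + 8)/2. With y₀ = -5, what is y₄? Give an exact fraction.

115/16

y₁ = ((-5) + 8)/2 = 3/2.
y₂ = ((3/2) + 8)/2 = 19/4.
y₃ = ((19/4) + 8)/2 = 51/8.
y₄ = ((51/8) + 8)/2 = 115/16.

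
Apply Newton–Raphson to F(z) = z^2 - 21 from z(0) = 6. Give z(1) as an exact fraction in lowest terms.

19/4

F'(z) = 2z.
F(6) = 15, F'(6) = 12, so z(1) = 6 - 15/12 = 19/4.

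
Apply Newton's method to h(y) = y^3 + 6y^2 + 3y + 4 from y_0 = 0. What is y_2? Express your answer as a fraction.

-52/207

h'(y) = 3y^2 + 12y + 3.
h(0) = 4, h'(0) = 3, so y_1 = 0 - 4/3 = -4/3.
h(-4/3) = 224/27, h'(-4/3) = -23/3, so y_2 = (-4/3) - (224/27)/(-23/3) = -52/207.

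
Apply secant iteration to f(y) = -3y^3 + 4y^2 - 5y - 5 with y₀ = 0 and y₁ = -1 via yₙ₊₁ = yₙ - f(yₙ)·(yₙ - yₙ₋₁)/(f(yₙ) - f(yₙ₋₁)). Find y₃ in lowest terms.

f(0) = -5, f(-1) = 7. y₂ = (-1) - 7·((-1) - 0)/(7 - (-5)) = -5/12.
f(-1) = 7, f(-5/12) = -385/192. y₃ = (-5/12) - (-385/192)·((-5/12) - (-1))/((-385/192) - 7) = -135/247.

-135/247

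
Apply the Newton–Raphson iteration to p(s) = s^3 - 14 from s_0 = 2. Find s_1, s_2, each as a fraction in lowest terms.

s_1 = 5/2, s_2 = 181/75

p'(s) = 3s^2.
p(2) = -6, p'(2) = 12, so s_1 = 2 - (-6)/12 = 5/2.
p(5/2) = 13/8, p'(5/2) = 75/4, so s_2 = (5/2) - (13/8)/(75/4) = 181/75.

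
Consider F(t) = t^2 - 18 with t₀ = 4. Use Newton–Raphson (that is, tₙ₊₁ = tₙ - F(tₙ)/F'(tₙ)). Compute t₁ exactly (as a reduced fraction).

F'(t) = 2t.
F(4) = -2, F'(4) = 8, so t₁ = 4 - (-2)/8 = 17/4.

17/4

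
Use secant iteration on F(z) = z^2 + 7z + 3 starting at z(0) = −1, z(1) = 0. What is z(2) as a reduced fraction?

F(−1) = −3, F(0) = 3. z(2) = 0 − 3·(0 − (−1))/(3 − (−3)) = −1/2.

−1/2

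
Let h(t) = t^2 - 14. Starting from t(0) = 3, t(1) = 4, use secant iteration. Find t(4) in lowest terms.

h(3) = -5, h(4) = 2. t(2) = 4 - 2·(4 - 3)/(2 - (-5)) = 26/7.
h(4) = 2, h(26/7) = -10/49. t(3) = (26/7) - (-10/49)·((26/7) - 4)/((-10/49) - 2) = 101/27.
h(26/7) = -10/49, h(101/27) = -5/729. t(4) = (101/27) - (-5/729)·((101/27) - (26/7))/((-5/729) - (-10/49)) = 5272/1409.

5272/1409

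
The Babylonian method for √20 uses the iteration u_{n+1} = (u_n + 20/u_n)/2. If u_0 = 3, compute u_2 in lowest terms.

u_1 = (3 + 20/3)/2 = 29/6.
u_2 = (29/6 + 20/(29/6))/2 = 1561/348.

1561/348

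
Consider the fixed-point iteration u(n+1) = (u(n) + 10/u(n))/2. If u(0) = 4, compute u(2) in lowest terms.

329/104

u(1) = (4 + 10/4)/2 = 13/4.
u(2) = (13/4 + 10/(13/4))/2 = 329/104.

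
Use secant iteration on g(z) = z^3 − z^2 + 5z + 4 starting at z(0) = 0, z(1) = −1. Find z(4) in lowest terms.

g(0) = 4, g(−1) = −3. z(2) = (−1) − (−3)·((−1) − 0)/((−3) − 4) = −4/7.
g(−1) = −3, g(−4/7) = 216/343. z(3) = (−4/7) − (216/343)·((−4/7) − (−1))/((216/343) − (−3)) = −268/415.
g(−4/7) = 216/343, g(−268/415) = 6056208/71473375. z(4) = (−268/415) − (6056208/71473375)·((−268/415) − (−4/7))/((6056208/71473375) − (216/343)) = −40660852/61856341.

−40660852/61856341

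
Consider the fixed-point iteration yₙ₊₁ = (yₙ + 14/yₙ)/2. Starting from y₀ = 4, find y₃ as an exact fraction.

y₁ = (4 + 14/4)/2 = 15/4.
y₂ = (15/4 + 14/(15/4))/2 = 449/120.
y₃ = (449/120 + 14/(449/120))/2 = 403201/107760.

403201/107760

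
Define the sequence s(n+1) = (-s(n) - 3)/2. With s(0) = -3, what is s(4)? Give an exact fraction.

-9/8

s(1) = (-(-3) - 3)/2 = 0.
s(2) = (-0 - 3)/2 = -3/2.
s(3) = (-(-3/2) - 3)/2 = -3/4.
s(4) = (-(-3/4) - 3)/2 = -9/8.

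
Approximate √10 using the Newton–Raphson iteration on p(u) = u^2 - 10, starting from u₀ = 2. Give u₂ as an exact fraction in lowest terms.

p'(u) = 2u.
p(2) = -6, p'(2) = 4, so u₁ = 2 - (-6)/4 = 7/2.
p(7/2) = 9/4, p'(7/2) = 7, so u₂ = (7/2) - (9/4)/7 = 89/28.

89/28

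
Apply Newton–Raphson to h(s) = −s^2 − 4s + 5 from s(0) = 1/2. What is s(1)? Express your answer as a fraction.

h'(s) = −2s − 4.
h(1/2) = 11/4, h'(1/2) = −5, so s(1) = (1/2) − (11/4)/(−5) = 21/20.

21/20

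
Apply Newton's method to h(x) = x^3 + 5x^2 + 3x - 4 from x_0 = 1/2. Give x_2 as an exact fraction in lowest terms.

h'(x) = 3x^2 + 10x + 3.
h(1/2) = -9/8, h'(1/2) = 35/4, so x_1 = (1/2) - (-9/8)/(35/4) = 22/35.
h(22/35) = 4698/42875, h'(22/35) = 12827/1225, so x_2 = (22/35) - (4698/42875)/(12827/1225) = 277496/448945.

277496/448945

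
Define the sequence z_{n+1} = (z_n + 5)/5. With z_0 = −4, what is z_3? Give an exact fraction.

151/125

z_1 = ((−4) + 5)/5 = 1/5.
z_2 = ((1/5) + 5)/5 = 26/25.
z_3 = ((26/25) + 5)/5 = 151/125.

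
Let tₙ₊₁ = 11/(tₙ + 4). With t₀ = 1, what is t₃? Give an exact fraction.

341/179

t₁ = 11/(1 + 4) = 11/5.
t₂ = 11/(11/5 + 4) = 55/31.
t₃ = 11/(55/31 + 4) = 341/179.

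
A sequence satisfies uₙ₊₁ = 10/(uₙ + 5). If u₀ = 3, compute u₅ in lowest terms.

430/281

u₁ = 10/(3 + 5) = 5/4.
u₂ = 10/(5/4 + 5) = 8/5.
u₃ = 10/(8/5 + 5) = 50/33.
u₄ = 10/(50/33 + 5) = 66/43.
u₅ = 10/(66/43 + 5) = 430/281.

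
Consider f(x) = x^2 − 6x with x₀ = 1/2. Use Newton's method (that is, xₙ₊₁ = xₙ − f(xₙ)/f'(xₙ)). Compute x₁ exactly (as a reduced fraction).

f'(x) = 2x − 6.
f(1/2) = −11/4, f'(1/2) = −5, so x₁ = (1/2) − (−11/4)/(−5) = −1/20.

−1/20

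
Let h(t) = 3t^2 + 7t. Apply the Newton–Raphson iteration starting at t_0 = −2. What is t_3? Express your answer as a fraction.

−559872/239945

h'(t) = 6t + 7.
h(−2) = −2, h'(−2) = −5, so t_1 = (−2) − (−2)/(−5) = −12/5.
h(−12/5) = 12/25, h'(−12/5) = −37/5, so t_2 = (−12/5) − (12/25)/(−37/5) = −432/185.
h(−432/185) = 432/34225, h'(−432/185) = −1297/185, so t_3 = (−432/185) − (432/34225)/(−1297/185) = −559872/239945.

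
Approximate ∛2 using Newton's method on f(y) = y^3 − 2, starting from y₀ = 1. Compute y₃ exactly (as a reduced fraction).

f'(y) = 3y^2.
f(1) = −1, f'(1) = 3, so y₁ = 1 − (−1)/3 = 4/3.
f(4/3) = 10/27, f'(4/3) = 16/3, so y₂ = (4/3) − (10/27)/(16/3) = 91/72.
f(91/72) = 7075/373248, f'(91/72) = 8281/1728, so y₃ = (91/72) − (7075/373248)/(8281/1728) = 1126819/894348.

1126819/894348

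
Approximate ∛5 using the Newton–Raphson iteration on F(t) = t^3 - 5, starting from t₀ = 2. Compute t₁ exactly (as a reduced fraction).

7/4

F'(t) = 3t^2.
F(2) = 3, F'(2) = 12, so t₁ = 2 - 3/12 = 7/4.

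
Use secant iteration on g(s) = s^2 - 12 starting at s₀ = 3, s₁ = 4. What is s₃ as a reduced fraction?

g(3) = -3, g(4) = 4. s₂ = 4 - 4·(4 - 3)/(4 - (-3)) = 24/7.
g(4) = 4, g(24/7) = -12/49. s₃ = (24/7) - (-12/49)·((24/7) - 4)/((-12/49) - 4) = 45/13.

45/13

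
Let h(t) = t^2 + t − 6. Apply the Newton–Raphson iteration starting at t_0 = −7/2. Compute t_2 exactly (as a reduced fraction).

−8785/2928

h'(t) = 2t + 1.
h(−7/2) = 11/4, h'(−7/2) = −6, so t_1 = (−7/2) − (11/4)/(−6) = −73/24.
h(−73/24) = 121/576, h'(−73/24) = −61/12, so t_2 = (−73/24) − (121/576)/(−61/12) = −8785/2928.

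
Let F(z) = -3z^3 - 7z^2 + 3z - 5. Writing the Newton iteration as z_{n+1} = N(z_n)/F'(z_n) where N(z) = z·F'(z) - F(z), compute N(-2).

25

F'(z) = -9z^2 - 14z + 3.
N(z) = z·F'(z) - F(z) = z·(-9z^2 - 14z + 3) - (-3z^3 - 7z^2 + 3z - 5) = -6z^3 - 7z^2 + 5.
N(-2) = 25.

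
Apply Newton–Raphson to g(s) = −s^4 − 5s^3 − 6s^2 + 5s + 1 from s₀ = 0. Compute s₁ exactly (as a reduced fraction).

g'(s) = −4s^3 − 15s^2 − 12s + 5.
g(0) = 1, g'(0) = 5, so s₁ = 0 − 1/5 = −1/5.

−1/5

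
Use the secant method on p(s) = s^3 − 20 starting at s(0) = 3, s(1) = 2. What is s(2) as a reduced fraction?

p(3) = 7, p(2) = −12. s(2) = 2 − (−12)·(2 − 3)/((−12) − 7) = 50/19.

50/19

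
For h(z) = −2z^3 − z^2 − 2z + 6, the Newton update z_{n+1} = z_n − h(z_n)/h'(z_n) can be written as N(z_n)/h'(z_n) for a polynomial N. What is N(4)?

−278

h'(z) = −6z^2 − 2z − 2.
N(z) = z·h'(z) − h(z) = z·(−6z^2 − 2z − 2) − (−2z^3 − z^2 − 2z + 6) = −4z^3 − z^2 − 6.
N(4) = −278.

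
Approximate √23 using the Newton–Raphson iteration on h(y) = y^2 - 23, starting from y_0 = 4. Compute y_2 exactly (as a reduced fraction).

2993/624

h'(y) = 2y.
h(4) = -7, h'(4) = 8, so y_1 = 4 - (-7)/8 = 39/8.
h(39/8) = 49/64, h'(39/8) = 39/4, so y_2 = (39/8) - (49/64)/(39/4) = 2993/624.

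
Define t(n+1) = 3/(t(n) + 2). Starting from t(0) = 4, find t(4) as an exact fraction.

48/47

t(1) = 3/(4 + 2) = 1/2.
t(2) = 3/(1/2 + 2) = 6/5.
t(3) = 3/(6/5 + 2) = 15/16.
t(4) = 3/(15/16 + 2) = 48/47.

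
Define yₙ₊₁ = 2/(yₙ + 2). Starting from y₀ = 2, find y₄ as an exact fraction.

y₁ = 2/(2 + 2) = 1/2.
y₂ = 2/(1/2 + 2) = 4/5.
y₃ = 2/(4/5 + 2) = 5/7.
y₄ = 2/(5/7 + 2) = 14/19.

14/19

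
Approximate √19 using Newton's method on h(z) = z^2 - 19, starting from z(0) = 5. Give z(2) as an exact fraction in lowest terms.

959/220

h'(z) = 2z.
h(5) = 6, h'(5) = 10, so z(1) = 5 - 6/10 = 22/5.
h(22/5) = 9/25, h'(22/5) = 44/5, so z(2) = (22/5) - (9/25)/(44/5) = 959/220.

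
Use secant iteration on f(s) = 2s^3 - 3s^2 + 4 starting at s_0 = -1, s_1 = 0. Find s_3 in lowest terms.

-25/23

f(-1) = -1, f(0) = 4. s_2 = 0 - 4·(0 - (-1))/(4 - (-1)) = -4/5.
f(0) = 4, f(-4/5) = 132/125. s_3 = (-4/5) - (132/125)·((-4/5) - 0)/((132/125) - 4) = -25/23.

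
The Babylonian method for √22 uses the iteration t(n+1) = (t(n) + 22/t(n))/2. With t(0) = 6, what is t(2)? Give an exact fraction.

t(1) = (6 + 22/6)/2 = 29/6.
t(2) = (29/6 + 22/(29/6))/2 = 1633/348.

1633/348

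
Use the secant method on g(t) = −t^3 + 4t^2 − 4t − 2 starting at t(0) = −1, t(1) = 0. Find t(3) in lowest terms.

g(−1) = 7, g(0) = −2. t(2) = 0 − (−2)·(0 − (−1))/((−2) − 7) = −2/9.
g(0) = −2, g(−2/9) = −658/729. t(3) = (−2/9) − (−658/729)·((−2/9) − 0)/((−658/729) − (−2)) = −81/200.

−81/200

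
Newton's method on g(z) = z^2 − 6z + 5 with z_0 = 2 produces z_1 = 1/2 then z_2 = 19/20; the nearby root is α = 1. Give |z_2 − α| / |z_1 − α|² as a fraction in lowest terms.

z_1 − α = 1/2 − 1 = −1/2, so |z_1 − α| = 1/2.
z_2 − α = 19/20 − 1 = −1/20, so |z_2 − α| = 1/20.
|z_1 − α|² = 1/4.
Ratio = (1/20) / (1/4) = 1/5.

1/5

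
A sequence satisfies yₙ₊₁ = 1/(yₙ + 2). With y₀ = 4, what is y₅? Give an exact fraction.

77/186

y₁ = 1/(4 + 2) = 1/6.
y₂ = 1/(1/6 + 2) = 6/13.
y₃ = 1/(6/13 + 2) = 13/32.
y₄ = 1/(13/32 + 2) = 32/77.
y₅ = 1/(32/77 + 2) = 77/186.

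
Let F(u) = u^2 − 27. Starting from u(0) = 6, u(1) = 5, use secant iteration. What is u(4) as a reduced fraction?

11073/2131

F(6) = 9, F(5) = −2. u(2) = 5 − (−2)·(5 − 6)/((−2) − 9) = 57/11.
F(5) = −2, F(57/11) = −18/121. u(3) = (57/11) − (−18/121)·((57/11) − 5)/((−18/121) − (−2)) = 291/56.
F(57/11) = −18/121, F(291/56) = 9/3136. u(4) = (291/56) − (9/3136)·((291/56) − (57/11))/((9/3136) − (−18/121)) = 11073/2131.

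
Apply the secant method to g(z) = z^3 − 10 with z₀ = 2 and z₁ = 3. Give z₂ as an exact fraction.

40/19

g(2) = −2, g(3) = 17. z₂ = 3 − 17·(3 − 2)/(17 − (−2)) = 40/19.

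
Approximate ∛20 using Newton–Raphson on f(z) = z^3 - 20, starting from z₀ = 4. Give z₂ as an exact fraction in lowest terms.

67933/24642

f'(z) = 3z^2.
f(4) = 44, f'(4) = 48, so z₁ = 4 - 44/48 = 37/12.
f(37/12) = 16093/1728, f'(37/12) = 1369/48, so z₂ = (37/12) - (16093/1728)/(1369/48) = 67933/24642.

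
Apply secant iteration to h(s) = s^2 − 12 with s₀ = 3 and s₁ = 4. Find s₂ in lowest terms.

24/7

h(3) = −3, h(4) = 4. s₂ = 4 − 4·(4 − 3)/(4 − (−3)) = 24/7.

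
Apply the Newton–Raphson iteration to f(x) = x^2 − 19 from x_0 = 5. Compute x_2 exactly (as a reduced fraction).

f'(x) = 2x.
f(5) = 6, f'(5) = 10, so x_1 = 5 − 6/10 = 22/5.
f(22/5) = 9/25, f'(22/5) = 44/5, so x_2 = (22/5) − (9/25)/(44/5) = 959/220.

959/220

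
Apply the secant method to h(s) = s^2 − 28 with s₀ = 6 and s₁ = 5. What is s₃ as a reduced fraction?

598/113

h(6) = 8, h(5) = −3. s₂ = 5 − (−3)·(5 − 6)/((−3) − 8) = 58/11.
h(5) = −3, h(58/11) = −24/121. s₃ = (58/11) − (−24/121)·((58/11) − 5)/((−24/121) − (−3)) = 598/113.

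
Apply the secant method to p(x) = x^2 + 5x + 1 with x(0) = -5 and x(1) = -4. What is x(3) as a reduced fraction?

p(-5) = 1, p(-4) = -3. x(2) = (-4) - (-3)·((-4) - (-5))/((-3) - 1) = -19/4.
p(-4) = -3, p(-19/4) = -3/16. x(3) = (-19/4) - (-3/16)·((-19/4) - (-4))/((-3/16) - (-3)) = -24/5.

-24/5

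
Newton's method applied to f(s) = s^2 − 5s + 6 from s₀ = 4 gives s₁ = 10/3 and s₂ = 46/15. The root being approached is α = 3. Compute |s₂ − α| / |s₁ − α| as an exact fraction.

s₁ − α = 10/3 − 3 = 1/3, so |s₁ − α| = 1/3.
s₂ − α = 46/15 − 3 = 1/15, so |s₂ − α| = 1/15.
Ratio = (1/15) / (1/3) = 1/5.

1/5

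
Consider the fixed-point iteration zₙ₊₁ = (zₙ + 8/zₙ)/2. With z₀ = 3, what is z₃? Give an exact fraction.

z₁ = (3 + 8/3)/2 = 17/6.
z₂ = (17/6 + 8/(17/6))/2 = 577/204.
z₃ = (577/204 + 8/(577/204))/2 = 665857/235416.

665857/235416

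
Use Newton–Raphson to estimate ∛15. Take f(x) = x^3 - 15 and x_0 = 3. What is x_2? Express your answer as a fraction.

35269/14283

f'(x) = 3x^2.
f(3) = 12, f'(3) = 27, so x_1 = 3 - 12/27 = 23/9.
f(23/9) = 1232/729, f'(23/9) = 529/27, so x_2 = (23/9) - (1232/729)/(529/27) = 35269/14283.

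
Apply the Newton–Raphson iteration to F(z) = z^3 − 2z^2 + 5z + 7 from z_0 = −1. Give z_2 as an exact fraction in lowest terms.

−8831/9666

F'(z) = 3z^2 − 4z + 5.
F(−1) = −1, F'(−1) = 12, so z_1 = (−1) − (−1)/12 = −11/12.
F(−11/12) = −59/1728, F'(−11/12) = 179/16, so z_2 = (−11/12) − (−59/1728)/(179/16) = −8831/9666.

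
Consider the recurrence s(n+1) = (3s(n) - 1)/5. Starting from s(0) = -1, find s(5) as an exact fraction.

-1684/3125

s(1) = (3·(-1) - 1)/5 = -4/5.
s(2) = (3·(-4/5) - 1)/5 = -17/25.
s(3) = (3·(-17/25) - 1)/5 = -76/125.
s(4) = (3·(-76/125) - 1)/5 = -353/625.
s(5) = (3·(-353/625) - 1)/5 = -1684/3125.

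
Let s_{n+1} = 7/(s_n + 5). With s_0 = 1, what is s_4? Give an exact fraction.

1589/1394

s_1 = 7/(1 + 5) = 7/6.
s_2 = 7/(7/6 + 5) = 42/37.
s_3 = 7/(42/37 + 5) = 259/227.
s_4 = 7/(259/227 + 5) = 1589/1394.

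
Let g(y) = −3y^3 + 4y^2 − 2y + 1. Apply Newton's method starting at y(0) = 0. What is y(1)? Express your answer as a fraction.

g'(y) = −9y^2 + 8y − 2.
g(0) = 1, g'(0) = −2, so y(1) = 0 − 1/(−2) = 1/2.

1/2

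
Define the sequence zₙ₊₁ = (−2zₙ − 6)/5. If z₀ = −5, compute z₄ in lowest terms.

−602/625

z₁ = (−2·(−5) − 6)/5 = 4/5.
z₂ = (−2·(4/5) − 6)/5 = −38/25.
z₃ = (−2·(−38/25) − 6)/5 = −74/125.
z₄ = (−2·(−74/125) − 6)/5 = −602/625.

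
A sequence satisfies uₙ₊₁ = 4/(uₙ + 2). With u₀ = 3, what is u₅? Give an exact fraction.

u₁ = 4/(3 + 2) = 4/5.
u₂ = 4/(4/5 + 2) = 10/7.
u₃ = 4/(10/7 + 2) = 7/6.
u₄ = 4/(7/6 + 2) = 24/19.
u₅ = 4/(24/19 + 2) = 38/31.

38/31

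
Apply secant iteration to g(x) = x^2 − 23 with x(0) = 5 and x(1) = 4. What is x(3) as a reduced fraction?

g(5) = 2, g(4) = −7. x(2) = 4 − (−7)·(4 − 5)/((−7) − 2) = 43/9.
g(4) = −7, g(43/9) = −14/81. x(3) = (43/9) − (−14/81)·((43/9) − 4)/((−14/81) − (−7)) = 379/79.

379/79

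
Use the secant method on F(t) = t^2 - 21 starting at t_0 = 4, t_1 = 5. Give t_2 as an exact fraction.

41/9

F(4) = -5, F(5) = 4. t_2 = 5 - 4·(5 - 4)/(4 - (-5)) = 41/9.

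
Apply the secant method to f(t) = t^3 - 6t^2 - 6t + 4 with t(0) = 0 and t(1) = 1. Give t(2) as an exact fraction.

f(0) = 4, f(1) = -7. t(2) = 1 - (-7)·(1 - 0)/((-7) - 4) = 4/11.

4/11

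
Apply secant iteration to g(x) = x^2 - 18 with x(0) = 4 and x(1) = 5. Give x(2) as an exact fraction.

38/9

g(4) = -2, g(5) = 7. x(2) = 5 - 7·(5 - 4)/(7 - (-2)) = 38/9.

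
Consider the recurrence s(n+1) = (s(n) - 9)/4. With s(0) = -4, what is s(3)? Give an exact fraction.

s(1) = ((-4) - 9)/4 = -13/4.
s(2) = ((-13/4) - 9)/4 = -49/16.
s(3) = ((-49/16) - 9)/4 = -193/64.

-193/64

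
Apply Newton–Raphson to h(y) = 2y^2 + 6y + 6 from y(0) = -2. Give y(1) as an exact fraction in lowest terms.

-1

h'(y) = 4y + 6.
h(-2) = 2, h'(-2) = -2, so y(1) = (-2) - 2/(-2) = -1.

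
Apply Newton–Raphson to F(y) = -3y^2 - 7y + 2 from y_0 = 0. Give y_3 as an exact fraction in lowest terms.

400958/1558123

F'(y) = -6y - 7.
F(0) = 2, F'(0) = -7, so y_1 = 0 - 2/(-7) = 2/7.
F(2/7) = -12/49, F'(2/7) = -61/7, so y_2 = (2/7) - (-12/49)/(-61/7) = 110/427.
F(110/427) = -432/182329, F'(110/427) = -3649/427, so y_3 = (110/427) - (-432/182329)/(-3649/427) = 400958/1558123.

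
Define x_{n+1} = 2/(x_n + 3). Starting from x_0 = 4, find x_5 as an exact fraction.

590/1051

x_1 = 2/(4 + 3) = 2/7.
x_2 = 2/(2/7 + 3) = 14/23.
x_3 = 2/(14/23 + 3) = 46/83.
x_4 = 2/(46/83 + 3) = 166/295.
x_5 = 2/(166/295 + 3) = 590/1051.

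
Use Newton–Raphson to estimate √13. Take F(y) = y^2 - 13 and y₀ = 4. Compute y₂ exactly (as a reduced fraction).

F'(y) = 2y.
F(4) = 3, F'(4) = 8, so y₁ = 4 - 3/8 = 29/8.
F(29/8) = 9/64, F'(29/8) = 29/4, so y₂ = (29/8) - (9/64)/(29/4) = 1673/464.

1673/464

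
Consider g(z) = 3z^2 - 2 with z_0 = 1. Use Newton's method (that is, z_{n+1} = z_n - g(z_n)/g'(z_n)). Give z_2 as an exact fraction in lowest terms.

g'(z) = 6z.
g(1) = 1, g'(1) = 6, so z_1 = 1 - 1/6 = 5/6.
g(5/6) = 1/12, g'(5/6) = 5, so z_2 = (5/6) - (1/12)/5 = 49/60.

49/60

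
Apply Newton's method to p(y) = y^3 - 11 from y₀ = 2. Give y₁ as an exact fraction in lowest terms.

9/4

p'(y) = 3y^2.
p(2) = -3, p'(2) = 12, so y₁ = 2 - (-3)/12 = 9/4.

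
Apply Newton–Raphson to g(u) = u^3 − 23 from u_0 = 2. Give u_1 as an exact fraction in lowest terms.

g'(u) = 3u^2.
g(2) = −15, g'(2) = 12, so u_1 = 2 − (−15)/12 = 13/4.

13/4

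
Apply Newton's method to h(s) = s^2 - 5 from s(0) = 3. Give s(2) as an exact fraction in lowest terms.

47/21

h'(s) = 2s.
h(3) = 4, h'(3) = 6, so s(1) = 3 - 4/6 = 7/3.
h(7/3) = 4/9, h'(7/3) = 14/3, so s(2) = (7/3) - (4/9)/(14/3) = 47/21.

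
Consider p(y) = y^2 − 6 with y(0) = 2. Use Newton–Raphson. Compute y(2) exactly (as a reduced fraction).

49/20

p'(y) = 2y.
p(2) = −2, p'(2) = 4, so y(1) = 2 − (−2)/4 = 5/2.
p(5/2) = 1/4, p'(5/2) = 5, so y(2) = (5/2) − (1/4)/5 = 49/20.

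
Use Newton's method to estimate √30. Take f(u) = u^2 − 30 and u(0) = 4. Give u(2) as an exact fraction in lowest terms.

1009/184

f'(u) = 2u.
f(4) = −14, f'(4) = 8, so u(1) = 4 − (−14)/8 = 23/4.
f(23/4) = 49/16, f'(23/4) = 23/2, so u(2) = (23/4) − (49/16)/(23/2) = 1009/184.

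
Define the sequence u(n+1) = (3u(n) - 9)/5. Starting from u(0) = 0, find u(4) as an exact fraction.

u(1) = (3·0 - 9)/5 = -9/5.
u(2) = (3·(-9/5) - 9)/5 = -72/25.
u(3) = (3·(-72/25) - 9)/5 = -441/125.
u(4) = (3·(-441/125) - 9)/5 = -2448/625.

-2448/625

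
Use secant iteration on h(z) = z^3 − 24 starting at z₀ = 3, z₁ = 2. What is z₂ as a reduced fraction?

h(3) = 3, h(2) = −16. z₂ = 2 − (−16)·(2 − 3)/((−16) − 3) = 54/19.

54/19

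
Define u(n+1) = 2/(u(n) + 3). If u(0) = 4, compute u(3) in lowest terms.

u(1) = 2/(4 + 3) = 2/7.
u(2) = 2/(2/7 + 3) = 14/23.
u(3) = 2/(14/23 + 3) = 46/83.

46/83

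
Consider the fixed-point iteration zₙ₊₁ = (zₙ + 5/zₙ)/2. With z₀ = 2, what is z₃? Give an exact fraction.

z₁ = (2 + 5/2)/2 = 9/4.
z₂ = (9/4 + 5/(9/4))/2 = 161/72.
z₃ = (161/72 + 5/(161/72))/2 = 51841/23184.

51841/23184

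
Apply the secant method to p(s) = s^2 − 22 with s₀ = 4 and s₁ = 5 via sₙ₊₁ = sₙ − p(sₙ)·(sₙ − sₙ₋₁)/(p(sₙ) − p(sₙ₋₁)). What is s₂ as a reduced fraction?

p(4) = −6, p(5) = 3. s₂ = 5 − 3·(5 − 4)/(3 − (−6)) = 14/3.

14/3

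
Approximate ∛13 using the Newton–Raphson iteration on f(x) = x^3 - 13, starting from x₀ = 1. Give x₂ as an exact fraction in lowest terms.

f'(x) = 3x^2.
f(1) = -12, f'(1) = 3, so x₁ = 1 - (-12)/3 = 5.
f(5) = 112, f'(5) = 75, so x₂ = 5 - 112/75 = 263/75.

263/75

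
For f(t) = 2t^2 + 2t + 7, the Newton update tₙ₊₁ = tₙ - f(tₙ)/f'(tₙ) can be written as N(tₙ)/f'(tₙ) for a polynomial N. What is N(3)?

f'(t) = 4t + 2.
N(t) = t·f'(t) - f(t) = t·(4t + 2) - (2t^2 + 2t + 7) = 2t^2 - 7.
N(3) = 11.

11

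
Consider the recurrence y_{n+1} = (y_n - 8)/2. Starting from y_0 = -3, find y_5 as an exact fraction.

y_1 = ((-3) - 8)/2 = -11/2.
y_2 = ((-11/2) - 8)/2 = -27/4.
y_3 = ((-27/4) - 8)/2 = -59/8.
y_4 = ((-59/8) - 8)/2 = -123/16.
y_5 = ((-123/16) - 8)/2 = -251/32.

-251/32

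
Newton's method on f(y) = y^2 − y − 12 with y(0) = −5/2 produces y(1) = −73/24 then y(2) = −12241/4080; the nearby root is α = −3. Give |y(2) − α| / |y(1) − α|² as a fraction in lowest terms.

12/85

y(1) − α = −73/24 − (−3) = −73/24 + 3 = −1/24, so |y(1) − α| = 1/24.
y(2) − α = −12241/4080 − (−3) = −12241/4080 + 3 = −1/4080, so |y(2) − α| = 1/4080.
|y(1) − α|² = 1/576.
Ratio = (1/4080) / (1/576) = 12/85.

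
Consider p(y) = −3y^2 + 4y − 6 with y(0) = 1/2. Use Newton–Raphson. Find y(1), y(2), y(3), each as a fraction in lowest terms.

y(1) = 21/4, y(2) = 1227/440, y(3) = 3354987/2464880

p'(y) = −6y + 4.
p(1/2) = −19/4, p'(1/2) = 1, so y(1) = (1/2) − (−19/4)/1 = 21/4.
p(21/4) = −1083/16, p'(21/4) = −55/2, so y(2) = (21/4) − (−1083/16)/(−55/2) = 1227/440.
p(1227/440) = −3518667/193600, p'(1227/440) = −2801/220, so y(3) = (1227/440) − (−3518667/193600)/(−2801/220) = 3354987/2464880.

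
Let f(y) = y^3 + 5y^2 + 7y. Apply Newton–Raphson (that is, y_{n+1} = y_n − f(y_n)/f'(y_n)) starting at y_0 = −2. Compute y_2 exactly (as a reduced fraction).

−16/5

f'(y) = 3y^2 + 10y + 7.
f(−2) = −2, f'(−2) = −1, so y_1 = (−2) − (−2)/(−1) = −4.
f(−4) = −12, f'(−4) = 15, so y_2 = (−4) − (−12)/15 = −16/5.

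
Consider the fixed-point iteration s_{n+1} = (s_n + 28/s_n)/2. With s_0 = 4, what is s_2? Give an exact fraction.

233/44

s_1 = (4 + 28/4)/2 = 11/2.
s_2 = (11/2 + 28/(11/2))/2 = 233/44.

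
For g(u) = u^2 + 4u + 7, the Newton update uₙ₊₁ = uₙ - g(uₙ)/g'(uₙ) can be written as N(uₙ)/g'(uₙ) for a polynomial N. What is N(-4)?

9

g'(u) = 2u + 4.
N(u) = u·g'(u) - g(u) = u·(2u + 4) - (u^2 + 4u + 7) = u^2 - 7.
N(-4) = 9.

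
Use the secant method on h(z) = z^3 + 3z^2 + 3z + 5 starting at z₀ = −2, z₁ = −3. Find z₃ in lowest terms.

h(−2) = 3, h(−3) = −4. z₂ = (−3) − (−4)·((−3) − (−2))/((−4) − 3) = −17/7.
h(−3) = −4, h(−17/7) = 372/343. z₃ = (−17/7) − (372/343)·((−17/7) − (−3))/((372/343) − (−4)) = −278/109.

−278/109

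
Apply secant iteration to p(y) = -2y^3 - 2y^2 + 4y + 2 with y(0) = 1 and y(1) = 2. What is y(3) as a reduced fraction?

p(1) = 2, p(2) = -14. y(2) = 2 - (-14)·(2 - 1)/((-14) - 2) = 9/8.
p(2) = -14, p(9/8) = 287/256. y(3) = (9/8) - (287/256)·((9/8) - 2)/((287/256) - (-14)) = 94/79.

94/79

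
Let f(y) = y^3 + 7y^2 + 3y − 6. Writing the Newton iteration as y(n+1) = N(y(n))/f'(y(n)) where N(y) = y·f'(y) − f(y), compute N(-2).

f'(y) = 3y^2 + 14y + 3.
N(y) = y·f'(y) − f(y) = y·(3y^2 + 14y + 3) − (y^3 + 7y^2 + 3y − 6) = 2y^3 + 7y^2 + 6.
N(-2) = 18.

18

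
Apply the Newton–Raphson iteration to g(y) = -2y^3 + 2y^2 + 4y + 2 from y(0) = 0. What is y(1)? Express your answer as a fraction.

-1/2

g'(y) = -6y^2 + 4y + 4.
g(0) = 2, g'(0) = 4, so y(1) = 0 - 2/4 = -1/2.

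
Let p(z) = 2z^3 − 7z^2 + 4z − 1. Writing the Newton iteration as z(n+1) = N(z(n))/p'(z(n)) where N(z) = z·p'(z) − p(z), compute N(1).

−2

p'(z) = 6z^2 − 14z + 4.
N(z) = z·p'(z) − p(z) = z·(6z^2 − 14z + 4) − (2z^3 − 7z^2 + 4z − 1) = 4z^3 − 7z^2 + 1.
N(1) = −2.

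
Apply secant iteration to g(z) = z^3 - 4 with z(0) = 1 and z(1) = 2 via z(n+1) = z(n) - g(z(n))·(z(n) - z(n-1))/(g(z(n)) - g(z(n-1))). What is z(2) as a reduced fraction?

g(1) = -3, g(2) = 4. z(2) = 2 - 4·(2 - 1)/(4 - (-3)) = 10/7.

10/7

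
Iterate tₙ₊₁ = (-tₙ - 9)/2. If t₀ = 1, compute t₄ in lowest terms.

-11/4

t₁ = (-1 - 9)/2 = -5.
t₂ = (-(-5) - 9)/2 = -2.
t₃ = (-(-2) - 9)/2 = -7/2.
t₄ = (-(-7/2) - 9)/2 = -11/4.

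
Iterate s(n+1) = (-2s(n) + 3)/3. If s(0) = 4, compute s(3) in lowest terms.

s(1) = (-2·4 + 3)/3 = -5/3.
s(2) = (-2·(-5/3) + 3)/3 = 19/9.
s(3) = (-2·(19/9) + 3)/3 = -11/27.

-11/27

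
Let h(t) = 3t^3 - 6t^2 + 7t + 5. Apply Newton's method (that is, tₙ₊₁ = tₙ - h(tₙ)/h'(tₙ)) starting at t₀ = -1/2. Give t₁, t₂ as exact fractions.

t₁ = -29/61, t₂ = -1589045/3345484

h'(t) = 9t^2 - 12t + 7.
h(-1/2) = -3/8, h'(-1/2) = 61/4, so t₁ = (-1/2) - (-3/8)/(61/4) = -29/61.
h(-29/61) = -1431/226981, h'(-29/61) = 54844/3721, so t₂ = (-29/61) - (-1431/226981)/(54844/3721) = -1589045/3345484.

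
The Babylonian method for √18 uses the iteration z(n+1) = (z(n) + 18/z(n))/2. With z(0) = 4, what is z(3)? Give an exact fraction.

665857/156944

z(1) = (4 + 18/4)/2 = 17/4.
z(2) = (17/4 + 18/(17/4))/2 = 577/136.
z(3) = (577/136 + 18/(577/136))/2 = 665857/156944.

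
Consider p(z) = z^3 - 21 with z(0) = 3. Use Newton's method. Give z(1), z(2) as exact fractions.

z(1) = 25/9, z(2) = 46559/16875

p'(z) = 3z^2.
p(3) = 6, p'(3) = 27, so z(1) = 3 - 6/27 = 25/9.
p(25/9) = 316/729, p'(25/9) = 625/27, so z(2) = (25/9) - (316/729)/(625/27) = 46559/16875.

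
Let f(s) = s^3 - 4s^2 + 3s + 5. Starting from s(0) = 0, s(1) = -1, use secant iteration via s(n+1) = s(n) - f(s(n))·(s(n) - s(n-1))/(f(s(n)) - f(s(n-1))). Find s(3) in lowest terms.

-545/737

f(0) = 5, f(-1) = -3. s(2) = (-1) - (-3)·((-1) - 0)/((-3) - 5) = -5/8.
f(-1) = -3, f(-5/8) = 675/512. s(3) = (-5/8) - (675/512)·((-5/8) - (-1))/((675/512) - (-3)) = -545/737.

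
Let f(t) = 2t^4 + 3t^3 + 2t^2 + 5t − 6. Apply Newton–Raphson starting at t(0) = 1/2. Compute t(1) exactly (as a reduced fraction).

f'(t) = 8t^3 + 9t^2 + 4t + 5.
f(1/2) = −5/2, f'(1/2) = 41/4, so t(1) = (1/2) − (−5/2)/(41/4) = 61/82.

61/82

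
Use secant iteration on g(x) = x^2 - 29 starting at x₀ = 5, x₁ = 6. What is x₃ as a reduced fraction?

673/125

g(5) = -4, g(6) = 7. x₂ = 6 - 7·(6 - 5)/(7 - (-4)) = 59/11.
g(6) = 7, g(59/11) = -28/121. x₃ = (59/11) - (-28/121)·((59/11) - 6)/((-28/121) - 7) = 673/125.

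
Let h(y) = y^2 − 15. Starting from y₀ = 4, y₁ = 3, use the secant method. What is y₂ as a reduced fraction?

27/7

h(4) = 1, h(3) = −6. y₂ = 3 − (−6)·(3 − 4)/((−6) − 1) = 27/7.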